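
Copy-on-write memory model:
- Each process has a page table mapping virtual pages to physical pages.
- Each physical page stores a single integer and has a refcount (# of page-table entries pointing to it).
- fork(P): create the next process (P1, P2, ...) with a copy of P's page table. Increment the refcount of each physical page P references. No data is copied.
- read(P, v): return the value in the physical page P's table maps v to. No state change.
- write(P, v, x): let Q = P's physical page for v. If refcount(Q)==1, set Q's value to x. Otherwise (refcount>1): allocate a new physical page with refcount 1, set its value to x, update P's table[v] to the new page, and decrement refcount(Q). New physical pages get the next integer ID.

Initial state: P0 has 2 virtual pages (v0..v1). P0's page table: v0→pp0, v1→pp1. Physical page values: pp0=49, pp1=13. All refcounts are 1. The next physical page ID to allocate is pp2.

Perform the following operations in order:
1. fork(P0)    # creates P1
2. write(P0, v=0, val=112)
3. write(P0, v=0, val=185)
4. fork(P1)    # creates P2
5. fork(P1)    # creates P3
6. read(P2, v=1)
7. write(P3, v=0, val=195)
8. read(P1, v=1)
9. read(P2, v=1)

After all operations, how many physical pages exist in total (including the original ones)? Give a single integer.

Op 1: fork(P0) -> P1. 2 ppages; refcounts: pp0:2 pp1:2
Op 2: write(P0, v0, 112). refcount(pp0)=2>1 -> COPY to pp2. 3 ppages; refcounts: pp0:1 pp1:2 pp2:1
Op 3: write(P0, v0, 185). refcount(pp2)=1 -> write in place. 3 ppages; refcounts: pp0:1 pp1:2 pp2:1
Op 4: fork(P1) -> P2. 3 ppages; refcounts: pp0:2 pp1:3 pp2:1
Op 5: fork(P1) -> P3. 3 ppages; refcounts: pp0:3 pp1:4 pp2:1
Op 6: read(P2, v1) -> 13. No state change.
Op 7: write(P3, v0, 195). refcount(pp0)=3>1 -> COPY to pp3. 4 ppages; refcounts: pp0:2 pp1:4 pp2:1 pp3:1
Op 8: read(P1, v1) -> 13. No state change.
Op 9: read(P2, v1) -> 13. No state change.

Answer: 4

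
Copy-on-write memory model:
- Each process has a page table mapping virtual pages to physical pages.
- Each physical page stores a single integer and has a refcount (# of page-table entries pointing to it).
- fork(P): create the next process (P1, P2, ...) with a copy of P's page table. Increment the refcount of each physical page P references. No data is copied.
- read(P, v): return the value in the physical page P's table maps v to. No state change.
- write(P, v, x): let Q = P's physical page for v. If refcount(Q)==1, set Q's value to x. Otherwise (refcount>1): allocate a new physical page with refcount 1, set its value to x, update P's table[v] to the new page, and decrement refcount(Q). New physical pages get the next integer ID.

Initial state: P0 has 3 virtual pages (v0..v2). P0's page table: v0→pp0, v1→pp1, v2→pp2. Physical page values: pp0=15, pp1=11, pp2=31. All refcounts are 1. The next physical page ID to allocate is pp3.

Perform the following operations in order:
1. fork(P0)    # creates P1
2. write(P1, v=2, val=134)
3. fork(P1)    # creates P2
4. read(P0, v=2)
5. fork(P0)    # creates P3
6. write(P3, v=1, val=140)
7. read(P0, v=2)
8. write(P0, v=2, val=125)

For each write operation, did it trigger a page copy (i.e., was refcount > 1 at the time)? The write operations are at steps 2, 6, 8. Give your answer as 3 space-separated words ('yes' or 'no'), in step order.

Op 1: fork(P0) -> P1. 3 ppages; refcounts: pp0:2 pp1:2 pp2:2
Op 2: write(P1, v2, 134). refcount(pp2)=2>1 -> COPY to pp3. 4 ppages; refcounts: pp0:2 pp1:2 pp2:1 pp3:1
Op 3: fork(P1) -> P2. 4 ppages; refcounts: pp0:3 pp1:3 pp2:1 pp3:2
Op 4: read(P0, v2) -> 31. No state change.
Op 5: fork(P0) -> P3. 4 ppages; refcounts: pp0:4 pp1:4 pp2:2 pp3:2
Op 6: write(P3, v1, 140). refcount(pp1)=4>1 -> COPY to pp4. 5 ppages; refcounts: pp0:4 pp1:3 pp2:2 pp3:2 pp4:1
Op 7: read(P0, v2) -> 31. No state change.
Op 8: write(P0, v2, 125). refcount(pp2)=2>1 -> COPY to pp5. 6 ppages; refcounts: pp0:4 pp1:3 pp2:1 pp3:2 pp4:1 pp5:1

yes yes yes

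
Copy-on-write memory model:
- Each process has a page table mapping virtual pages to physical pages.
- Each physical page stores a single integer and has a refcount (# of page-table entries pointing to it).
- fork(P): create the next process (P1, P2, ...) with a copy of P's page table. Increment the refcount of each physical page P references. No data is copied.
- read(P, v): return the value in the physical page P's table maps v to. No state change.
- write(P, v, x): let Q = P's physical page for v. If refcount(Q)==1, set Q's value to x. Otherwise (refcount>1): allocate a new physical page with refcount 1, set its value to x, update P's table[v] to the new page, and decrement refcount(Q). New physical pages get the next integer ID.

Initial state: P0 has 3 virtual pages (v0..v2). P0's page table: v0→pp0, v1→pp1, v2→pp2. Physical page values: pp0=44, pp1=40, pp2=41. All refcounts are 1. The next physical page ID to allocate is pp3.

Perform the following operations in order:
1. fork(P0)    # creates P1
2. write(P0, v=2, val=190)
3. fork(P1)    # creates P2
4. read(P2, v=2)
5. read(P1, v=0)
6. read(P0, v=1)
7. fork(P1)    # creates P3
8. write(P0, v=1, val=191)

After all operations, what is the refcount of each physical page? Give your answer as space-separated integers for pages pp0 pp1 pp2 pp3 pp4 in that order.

Answer: 4 3 3 1 1

Derivation:
Op 1: fork(P0) -> P1. 3 ppages; refcounts: pp0:2 pp1:2 pp2:2
Op 2: write(P0, v2, 190). refcount(pp2)=2>1 -> COPY to pp3. 4 ppages; refcounts: pp0:2 pp1:2 pp2:1 pp3:1
Op 3: fork(P1) -> P2. 4 ppages; refcounts: pp0:3 pp1:3 pp2:2 pp3:1
Op 4: read(P2, v2) -> 41. No state change.
Op 5: read(P1, v0) -> 44. No state change.
Op 6: read(P0, v1) -> 40. No state change.
Op 7: fork(P1) -> P3. 4 ppages; refcounts: pp0:4 pp1:4 pp2:3 pp3:1
Op 8: write(P0, v1, 191). refcount(pp1)=4>1 -> COPY to pp4. 5 ppages; refcounts: pp0:4 pp1:3 pp2:3 pp3:1 pp4:1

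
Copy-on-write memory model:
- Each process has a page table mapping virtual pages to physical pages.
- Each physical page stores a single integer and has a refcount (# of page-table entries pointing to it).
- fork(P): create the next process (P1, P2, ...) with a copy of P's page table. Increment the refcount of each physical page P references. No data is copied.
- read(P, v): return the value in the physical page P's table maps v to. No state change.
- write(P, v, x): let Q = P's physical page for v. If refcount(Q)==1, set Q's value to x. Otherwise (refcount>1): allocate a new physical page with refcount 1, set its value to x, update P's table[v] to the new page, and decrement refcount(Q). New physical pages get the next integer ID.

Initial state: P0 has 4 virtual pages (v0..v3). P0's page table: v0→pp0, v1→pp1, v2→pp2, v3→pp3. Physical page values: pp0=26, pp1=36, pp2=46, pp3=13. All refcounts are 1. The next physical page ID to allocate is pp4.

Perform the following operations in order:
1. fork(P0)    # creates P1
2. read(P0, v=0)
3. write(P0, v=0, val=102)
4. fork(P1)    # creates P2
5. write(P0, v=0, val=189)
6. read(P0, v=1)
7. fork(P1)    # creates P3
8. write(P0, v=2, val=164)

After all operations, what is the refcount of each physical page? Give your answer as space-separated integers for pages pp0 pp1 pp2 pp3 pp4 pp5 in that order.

Op 1: fork(P0) -> P1. 4 ppages; refcounts: pp0:2 pp1:2 pp2:2 pp3:2
Op 2: read(P0, v0) -> 26. No state change.
Op 3: write(P0, v0, 102). refcount(pp0)=2>1 -> COPY to pp4. 5 ppages; refcounts: pp0:1 pp1:2 pp2:2 pp3:2 pp4:1
Op 4: fork(P1) -> P2. 5 ppages; refcounts: pp0:2 pp1:3 pp2:3 pp3:3 pp4:1
Op 5: write(P0, v0, 189). refcount(pp4)=1 -> write in place. 5 ppages; refcounts: pp0:2 pp1:3 pp2:3 pp3:3 pp4:1
Op 6: read(P0, v1) -> 36. No state change.
Op 7: fork(P1) -> P3. 5 ppages; refcounts: pp0:3 pp1:4 pp2:4 pp3:4 pp4:1
Op 8: write(P0, v2, 164). refcount(pp2)=4>1 -> COPY to pp5. 6 ppages; refcounts: pp0:3 pp1:4 pp2:3 pp3:4 pp4:1 pp5:1

Answer: 3 4 3 4 1 1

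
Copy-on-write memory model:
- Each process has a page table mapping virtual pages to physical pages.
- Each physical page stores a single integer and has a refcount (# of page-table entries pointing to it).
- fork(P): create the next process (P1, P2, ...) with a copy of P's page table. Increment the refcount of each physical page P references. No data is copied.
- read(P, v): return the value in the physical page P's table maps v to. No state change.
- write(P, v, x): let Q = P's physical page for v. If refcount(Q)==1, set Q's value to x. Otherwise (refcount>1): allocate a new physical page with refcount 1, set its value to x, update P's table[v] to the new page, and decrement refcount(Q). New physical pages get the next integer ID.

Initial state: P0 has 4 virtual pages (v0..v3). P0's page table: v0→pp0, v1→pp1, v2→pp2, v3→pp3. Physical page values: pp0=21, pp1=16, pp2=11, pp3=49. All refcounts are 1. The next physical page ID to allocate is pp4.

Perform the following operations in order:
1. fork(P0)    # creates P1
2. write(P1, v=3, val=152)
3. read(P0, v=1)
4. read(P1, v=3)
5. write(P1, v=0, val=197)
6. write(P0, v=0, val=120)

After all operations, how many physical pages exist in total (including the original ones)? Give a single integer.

Answer: 6

Derivation:
Op 1: fork(P0) -> P1. 4 ppages; refcounts: pp0:2 pp1:2 pp2:2 pp3:2
Op 2: write(P1, v3, 152). refcount(pp3)=2>1 -> COPY to pp4. 5 ppages; refcounts: pp0:2 pp1:2 pp2:2 pp3:1 pp4:1
Op 3: read(P0, v1) -> 16. No state change.
Op 4: read(P1, v3) -> 152. No state change.
Op 5: write(P1, v0, 197). refcount(pp0)=2>1 -> COPY to pp5. 6 ppages; refcounts: pp0:1 pp1:2 pp2:2 pp3:1 pp4:1 pp5:1
Op 6: write(P0, v0, 120). refcount(pp0)=1 -> write in place. 6 ppages; refcounts: pp0:1 pp1:2 pp2:2 pp3:1 pp4:1 pp5:1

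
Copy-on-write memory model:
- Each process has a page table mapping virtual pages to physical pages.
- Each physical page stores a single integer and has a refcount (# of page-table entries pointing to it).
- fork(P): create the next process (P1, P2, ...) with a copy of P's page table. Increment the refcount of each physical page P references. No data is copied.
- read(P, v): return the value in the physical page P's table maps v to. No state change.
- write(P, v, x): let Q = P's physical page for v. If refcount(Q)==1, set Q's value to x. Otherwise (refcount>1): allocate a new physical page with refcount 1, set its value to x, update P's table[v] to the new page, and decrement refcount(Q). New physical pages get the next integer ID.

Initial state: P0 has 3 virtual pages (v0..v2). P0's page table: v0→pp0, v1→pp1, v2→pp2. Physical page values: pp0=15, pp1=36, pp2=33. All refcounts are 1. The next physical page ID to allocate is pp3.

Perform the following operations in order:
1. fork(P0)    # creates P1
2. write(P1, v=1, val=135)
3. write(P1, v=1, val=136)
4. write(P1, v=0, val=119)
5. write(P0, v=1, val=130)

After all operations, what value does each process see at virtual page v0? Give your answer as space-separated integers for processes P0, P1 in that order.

Op 1: fork(P0) -> P1. 3 ppages; refcounts: pp0:2 pp1:2 pp2:2
Op 2: write(P1, v1, 135). refcount(pp1)=2>1 -> COPY to pp3. 4 ppages; refcounts: pp0:2 pp1:1 pp2:2 pp3:1
Op 3: write(P1, v1, 136). refcount(pp3)=1 -> write in place. 4 ppages; refcounts: pp0:2 pp1:1 pp2:2 pp3:1
Op 4: write(P1, v0, 119). refcount(pp0)=2>1 -> COPY to pp4. 5 ppages; refcounts: pp0:1 pp1:1 pp2:2 pp3:1 pp4:1
Op 5: write(P0, v1, 130). refcount(pp1)=1 -> write in place. 5 ppages; refcounts: pp0:1 pp1:1 pp2:2 pp3:1 pp4:1
P0: v0 -> pp0 = 15
P1: v0 -> pp4 = 119

Answer: 15 119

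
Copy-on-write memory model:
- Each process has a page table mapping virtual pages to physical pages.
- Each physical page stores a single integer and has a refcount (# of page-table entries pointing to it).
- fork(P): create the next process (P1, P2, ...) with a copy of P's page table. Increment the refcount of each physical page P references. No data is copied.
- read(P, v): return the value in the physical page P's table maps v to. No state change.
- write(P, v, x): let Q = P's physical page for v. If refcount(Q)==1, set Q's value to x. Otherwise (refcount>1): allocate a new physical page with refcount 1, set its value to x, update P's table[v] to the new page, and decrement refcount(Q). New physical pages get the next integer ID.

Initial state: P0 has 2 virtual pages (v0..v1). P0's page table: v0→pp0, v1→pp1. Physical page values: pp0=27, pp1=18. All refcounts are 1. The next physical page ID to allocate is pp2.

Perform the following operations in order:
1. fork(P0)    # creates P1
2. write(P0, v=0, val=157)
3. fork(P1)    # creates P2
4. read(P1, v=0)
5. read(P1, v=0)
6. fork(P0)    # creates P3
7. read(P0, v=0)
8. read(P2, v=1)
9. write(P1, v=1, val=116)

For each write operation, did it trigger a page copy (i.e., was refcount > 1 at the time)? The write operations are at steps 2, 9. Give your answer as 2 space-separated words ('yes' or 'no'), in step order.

Op 1: fork(P0) -> P1. 2 ppages; refcounts: pp0:2 pp1:2
Op 2: write(P0, v0, 157). refcount(pp0)=2>1 -> COPY to pp2. 3 ppages; refcounts: pp0:1 pp1:2 pp2:1
Op 3: fork(P1) -> P2. 3 ppages; refcounts: pp0:2 pp1:3 pp2:1
Op 4: read(P1, v0) -> 27. No state change.
Op 5: read(P1, v0) -> 27. No state change.
Op 6: fork(P0) -> P3. 3 ppages; refcounts: pp0:2 pp1:4 pp2:2
Op 7: read(P0, v0) -> 157. No state change.
Op 8: read(P2, v1) -> 18. No state change.
Op 9: write(P1, v1, 116). refcount(pp1)=4>1 -> COPY to pp3. 4 ppages; refcounts: pp0:2 pp1:3 pp2:2 pp3:1

yes yes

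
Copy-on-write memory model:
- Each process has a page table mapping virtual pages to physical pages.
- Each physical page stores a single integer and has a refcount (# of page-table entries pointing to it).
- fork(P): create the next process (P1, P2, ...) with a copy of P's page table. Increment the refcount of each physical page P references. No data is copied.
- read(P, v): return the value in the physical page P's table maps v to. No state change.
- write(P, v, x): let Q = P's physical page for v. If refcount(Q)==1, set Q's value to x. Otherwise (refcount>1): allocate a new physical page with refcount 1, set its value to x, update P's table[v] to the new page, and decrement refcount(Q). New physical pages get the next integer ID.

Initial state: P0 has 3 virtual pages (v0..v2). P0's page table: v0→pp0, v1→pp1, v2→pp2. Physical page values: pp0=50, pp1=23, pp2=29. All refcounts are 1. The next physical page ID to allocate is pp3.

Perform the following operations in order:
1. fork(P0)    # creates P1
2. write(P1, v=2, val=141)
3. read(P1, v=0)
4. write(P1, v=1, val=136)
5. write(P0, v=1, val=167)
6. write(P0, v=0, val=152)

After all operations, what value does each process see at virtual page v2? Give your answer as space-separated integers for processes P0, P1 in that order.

Answer: 29 141

Derivation:
Op 1: fork(P0) -> P1. 3 ppages; refcounts: pp0:2 pp1:2 pp2:2
Op 2: write(P1, v2, 141). refcount(pp2)=2>1 -> COPY to pp3. 4 ppages; refcounts: pp0:2 pp1:2 pp2:1 pp3:1
Op 3: read(P1, v0) -> 50. No state change.
Op 4: write(P1, v1, 136). refcount(pp1)=2>1 -> COPY to pp4. 5 ppages; refcounts: pp0:2 pp1:1 pp2:1 pp3:1 pp4:1
Op 5: write(P0, v1, 167). refcount(pp1)=1 -> write in place. 5 ppages; refcounts: pp0:2 pp1:1 pp2:1 pp3:1 pp4:1
Op 6: write(P0, v0, 152). refcount(pp0)=2>1 -> COPY to pp5. 6 ppages; refcounts: pp0:1 pp1:1 pp2:1 pp3:1 pp4:1 pp5:1
P0: v2 -> pp2 = 29
P1: v2 -> pp3 = 141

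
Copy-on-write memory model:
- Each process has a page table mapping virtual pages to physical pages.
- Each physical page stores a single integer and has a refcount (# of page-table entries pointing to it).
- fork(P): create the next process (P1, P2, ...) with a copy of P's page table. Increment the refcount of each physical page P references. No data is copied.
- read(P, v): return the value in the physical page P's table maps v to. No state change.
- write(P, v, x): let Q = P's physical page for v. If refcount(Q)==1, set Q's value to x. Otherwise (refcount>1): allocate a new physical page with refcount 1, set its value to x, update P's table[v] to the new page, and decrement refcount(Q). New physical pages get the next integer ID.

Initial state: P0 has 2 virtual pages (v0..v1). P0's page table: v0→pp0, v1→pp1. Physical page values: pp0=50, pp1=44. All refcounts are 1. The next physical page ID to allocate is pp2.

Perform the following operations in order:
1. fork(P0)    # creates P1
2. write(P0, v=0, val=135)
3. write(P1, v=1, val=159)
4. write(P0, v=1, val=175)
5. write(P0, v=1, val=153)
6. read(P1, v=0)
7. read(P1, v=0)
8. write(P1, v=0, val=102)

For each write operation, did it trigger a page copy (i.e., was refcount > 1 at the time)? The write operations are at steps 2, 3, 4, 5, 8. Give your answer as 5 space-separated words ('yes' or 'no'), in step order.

Op 1: fork(P0) -> P1. 2 ppages; refcounts: pp0:2 pp1:2
Op 2: write(P0, v0, 135). refcount(pp0)=2>1 -> COPY to pp2. 3 ppages; refcounts: pp0:1 pp1:2 pp2:1
Op 3: write(P1, v1, 159). refcount(pp1)=2>1 -> COPY to pp3. 4 ppages; refcounts: pp0:1 pp1:1 pp2:1 pp3:1
Op 4: write(P0, v1, 175). refcount(pp1)=1 -> write in place. 4 ppages; refcounts: pp0:1 pp1:1 pp2:1 pp3:1
Op 5: write(P0, v1, 153). refcount(pp1)=1 -> write in place. 4 ppages; refcounts: pp0:1 pp1:1 pp2:1 pp3:1
Op 6: read(P1, v0) -> 50. No state change.
Op 7: read(P1, v0) -> 50. No state change.
Op 8: write(P1, v0, 102). refcount(pp0)=1 -> write in place. 4 ppages; refcounts: pp0:1 pp1:1 pp2:1 pp3:1

yes yes no no no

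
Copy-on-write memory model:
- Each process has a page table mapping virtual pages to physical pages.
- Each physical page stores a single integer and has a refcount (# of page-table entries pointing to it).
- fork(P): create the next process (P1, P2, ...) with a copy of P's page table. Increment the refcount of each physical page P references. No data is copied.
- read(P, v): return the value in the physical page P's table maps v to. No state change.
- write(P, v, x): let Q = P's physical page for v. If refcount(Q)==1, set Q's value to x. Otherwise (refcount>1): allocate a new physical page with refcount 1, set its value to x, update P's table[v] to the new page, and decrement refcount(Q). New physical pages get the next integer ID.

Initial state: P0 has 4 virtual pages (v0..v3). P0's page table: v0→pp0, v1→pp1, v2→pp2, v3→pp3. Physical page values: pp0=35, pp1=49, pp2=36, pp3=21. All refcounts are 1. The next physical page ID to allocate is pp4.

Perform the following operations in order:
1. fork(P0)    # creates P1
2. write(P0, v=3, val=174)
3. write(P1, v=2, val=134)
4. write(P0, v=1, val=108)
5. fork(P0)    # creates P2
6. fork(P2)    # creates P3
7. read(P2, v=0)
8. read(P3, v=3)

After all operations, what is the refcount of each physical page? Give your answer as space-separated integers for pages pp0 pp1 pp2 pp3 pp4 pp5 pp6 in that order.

Answer: 4 1 3 1 3 1 3

Derivation:
Op 1: fork(P0) -> P1. 4 ppages; refcounts: pp0:2 pp1:2 pp2:2 pp3:2
Op 2: write(P0, v3, 174). refcount(pp3)=2>1 -> COPY to pp4. 5 ppages; refcounts: pp0:2 pp1:2 pp2:2 pp3:1 pp4:1
Op 3: write(P1, v2, 134). refcount(pp2)=2>1 -> COPY to pp5. 6 ppages; refcounts: pp0:2 pp1:2 pp2:1 pp3:1 pp4:1 pp5:1
Op 4: write(P0, v1, 108). refcount(pp1)=2>1 -> COPY to pp6. 7 ppages; refcounts: pp0:2 pp1:1 pp2:1 pp3:1 pp4:1 pp5:1 pp6:1
Op 5: fork(P0) -> P2. 7 ppages; refcounts: pp0:3 pp1:1 pp2:2 pp3:1 pp4:2 pp5:1 pp6:2
Op 6: fork(P2) -> P3. 7 ppages; refcounts: pp0:4 pp1:1 pp2:3 pp3:1 pp4:3 pp5:1 pp6:3
Op 7: read(P2, v0) -> 35. No state change.
Op 8: read(P3, v3) -> 174. No state change.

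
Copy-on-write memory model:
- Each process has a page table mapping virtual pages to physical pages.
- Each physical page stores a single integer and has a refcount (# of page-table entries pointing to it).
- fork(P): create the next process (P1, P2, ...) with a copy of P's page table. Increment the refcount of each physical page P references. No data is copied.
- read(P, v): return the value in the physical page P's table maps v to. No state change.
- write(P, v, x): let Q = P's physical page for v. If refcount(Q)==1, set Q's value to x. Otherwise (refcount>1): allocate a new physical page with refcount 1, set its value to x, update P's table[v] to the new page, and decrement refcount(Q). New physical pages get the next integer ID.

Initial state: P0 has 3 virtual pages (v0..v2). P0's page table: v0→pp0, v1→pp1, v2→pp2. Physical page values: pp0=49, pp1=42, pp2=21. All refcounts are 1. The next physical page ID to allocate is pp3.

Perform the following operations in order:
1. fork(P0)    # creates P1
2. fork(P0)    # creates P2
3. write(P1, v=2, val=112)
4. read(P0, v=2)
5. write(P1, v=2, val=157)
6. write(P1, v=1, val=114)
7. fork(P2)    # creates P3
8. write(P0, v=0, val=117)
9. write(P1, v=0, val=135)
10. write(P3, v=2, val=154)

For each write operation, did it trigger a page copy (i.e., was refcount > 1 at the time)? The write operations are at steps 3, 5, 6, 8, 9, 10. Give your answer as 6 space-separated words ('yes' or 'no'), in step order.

Op 1: fork(P0) -> P1. 3 ppages; refcounts: pp0:2 pp1:2 pp2:2
Op 2: fork(P0) -> P2. 3 ppages; refcounts: pp0:3 pp1:3 pp2:3
Op 3: write(P1, v2, 112). refcount(pp2)=3>1 -> COPY to pp3. 4 ppages; refcounts: pp0:3 pp1:3 pp2:2 pp3:1
Op 4: read(P0, v2) -> 21. No state change.
Op 5: write(P1, v2, 157). refcount(pp3)=1 -> write in place. 4 ppages; refcounts: pp0:3 pp1:3 pp2:2 pp3:1
Op 6: write(P1, v1, 114). refcount(pp1)=3>1 -> COPY to pp4. 5 ppages; refcounts: pp0:3 pp1:2 pp2:2 pp3:1 pp4:1
Op 7: fork(P2) -> P3. 5 ppages; refcounts: pp0:4 pp1:3 pp2:3 pp3:1 pp4:1
Op 8: write(P0, v0, 117). refcount(pp0)=4>1 -> COPY to pp5. 6 ppages; refcounts: pp0:3 pp1:3 pp2:3 pp3:1 pp4:1 pp5:1
Op 9: write(P1, v0, 135). refcount(pp0)=3>1 -> COPY to pp6. 7 ppages; refcounts: pp0:2 pp1:3 pp2:3 pp3:1 pp4:1 pp5:1 pp6:1
Op 10: write(P3, v2, 154). refcount(pp2)=3>1 -> COPY to pp7. 8 ppages; refcounts: pp0:2 pp1:3 pp2:2 pp3:1 pp4:1 pp5:1 pp6:1 pp7:1

yes no yes yes yes yes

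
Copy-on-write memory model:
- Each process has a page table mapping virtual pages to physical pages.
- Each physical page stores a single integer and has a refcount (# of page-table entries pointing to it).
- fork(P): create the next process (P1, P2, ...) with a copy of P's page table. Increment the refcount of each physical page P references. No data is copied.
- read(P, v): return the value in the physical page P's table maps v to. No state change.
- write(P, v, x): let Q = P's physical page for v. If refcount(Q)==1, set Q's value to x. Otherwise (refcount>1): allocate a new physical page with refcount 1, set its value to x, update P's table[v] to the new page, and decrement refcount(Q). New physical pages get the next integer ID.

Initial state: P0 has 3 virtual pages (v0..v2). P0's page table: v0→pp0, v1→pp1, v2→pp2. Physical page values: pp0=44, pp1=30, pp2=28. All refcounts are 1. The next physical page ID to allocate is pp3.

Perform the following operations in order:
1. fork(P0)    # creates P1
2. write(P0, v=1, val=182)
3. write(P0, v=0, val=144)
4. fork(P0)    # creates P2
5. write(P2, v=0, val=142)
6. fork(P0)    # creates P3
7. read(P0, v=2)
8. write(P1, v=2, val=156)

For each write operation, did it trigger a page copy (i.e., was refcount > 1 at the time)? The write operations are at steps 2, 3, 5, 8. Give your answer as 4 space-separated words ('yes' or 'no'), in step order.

Op 1: fork(P0) -> P1. 3 ppages; refcounts: pp0:2 pp1:2 pp2:2
Op 2: write(P0, v1, 182). refcount(pp1)=2>1 -> COPY to pp3. 4 ppages; refcounts: pp0:2 pp1:1 pp2:2 pp3:1
Op 3: write(P0, v0, 144). refcount(pp0)=2>1 -> COPY to pp4. 5 ppages; refcounts: pp0:1 pp1:1 pp2:2 pp3:1 pp4:1
Op 4: fork(P0) -> P2. 5 ppages; refcounts: pp0:1 pp1:1 pp2:3 pp3:2 pp4:2
Op 5: write(P2, v0, 142). refcount(pp4)=2>1 -> COPY to pp5. 6 ppages; refcounts: pp0:1 pp1:1 pp2:3 pp3:2 pp4:1 pp5:1
Op 6: fork(P0) -> P3. 6 ppages; refcounts: pp0:1 pp1:1 pp2:4 pp3:3 pp4:2 pp5:1
Op 7: read(P0, v2) -> 28. No state change.
Op 8: write(P1, v2, 156). refcount(pp2)=4>1 -> COPY to pp6. 7 ppages; refcounts: pp0:1 pp1:1 pp2:3 pp3:3 pp4:2 pp5:1 pp6:1

yes yes yes yes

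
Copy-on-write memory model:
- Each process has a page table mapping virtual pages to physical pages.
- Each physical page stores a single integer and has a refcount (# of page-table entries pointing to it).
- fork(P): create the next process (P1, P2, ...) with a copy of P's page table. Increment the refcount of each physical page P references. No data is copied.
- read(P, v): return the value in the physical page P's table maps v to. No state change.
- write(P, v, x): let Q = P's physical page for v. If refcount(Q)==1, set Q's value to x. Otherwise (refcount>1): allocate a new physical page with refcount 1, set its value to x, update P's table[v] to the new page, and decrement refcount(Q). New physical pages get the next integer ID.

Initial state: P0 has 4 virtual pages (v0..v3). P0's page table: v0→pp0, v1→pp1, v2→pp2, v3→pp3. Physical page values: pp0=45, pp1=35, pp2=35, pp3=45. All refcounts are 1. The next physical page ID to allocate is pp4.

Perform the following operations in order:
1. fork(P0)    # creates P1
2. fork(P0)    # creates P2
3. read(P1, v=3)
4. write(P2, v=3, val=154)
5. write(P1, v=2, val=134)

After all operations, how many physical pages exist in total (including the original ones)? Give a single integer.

Op 1: fork(P0) -> P1. 4 ppages; refcounts: pp0:2 pp1:2 pp2:2 pp3:2
Op 2: fork(P0) -> P2. 4 ppages; refcounts: pp0:3 pp1:3 pp2:3 pp3:3
Op 3: read(P1, v3) -> 45. No state change.
Op 4: write(P2, v3, 154). refcount(pp3)=3>1 -> COPY to pp4. 5 ppages; refcounts: pp0:3 pp1:3 pp2:3 pp3:2 pp4:1
Op 5: write(P1, v2, 134). refcount(pp2)=3>1 -> COPY to pp5. 6 ppages; refcounts: pp0:3 pp1:3 pp2:2 pp3:2 pp4:1 pp5:1

Answer: 6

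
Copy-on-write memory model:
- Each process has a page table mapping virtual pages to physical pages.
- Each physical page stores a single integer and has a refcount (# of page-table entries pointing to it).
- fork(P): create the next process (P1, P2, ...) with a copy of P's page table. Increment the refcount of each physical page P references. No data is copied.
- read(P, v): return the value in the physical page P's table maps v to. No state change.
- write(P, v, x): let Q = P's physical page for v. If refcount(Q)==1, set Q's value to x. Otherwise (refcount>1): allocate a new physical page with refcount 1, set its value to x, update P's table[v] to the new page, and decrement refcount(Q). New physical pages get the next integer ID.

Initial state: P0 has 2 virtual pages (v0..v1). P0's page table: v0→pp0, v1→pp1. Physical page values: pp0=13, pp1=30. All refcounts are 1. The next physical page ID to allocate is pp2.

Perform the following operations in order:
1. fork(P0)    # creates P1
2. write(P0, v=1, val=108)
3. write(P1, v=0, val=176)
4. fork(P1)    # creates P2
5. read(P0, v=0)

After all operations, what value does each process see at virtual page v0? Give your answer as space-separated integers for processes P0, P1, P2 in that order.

Op 1: fork(P0) -> P1. 2 ppages; refcounts: pp0:2 pp1:2
Op 2: write(P0, v1, 108). refcount(pp1)=2>1 -> COPY to pp2. 3 ppages; refcounts: pp0:2 pp1:1 pp2:1
Op 3: write(P1, v0, 176). refcount(pp0)=2>1 -> COPY to pp3. 4 ppages; refcounts: pp0:1 pp1:1 pp2:1 pp3:1
Op 4: fork(P1) -> P2. 4 ppages; refcounts: pp0:1 pp1:2 pp2:1 pp3:2
Op 5: read(P0, v0) -> 13. No state change.
P0: v0 -> pp0 = 13
P1: v0 -> pp3 = 176
P2: v0 -> pp3 = 176

Answer: 13 176 176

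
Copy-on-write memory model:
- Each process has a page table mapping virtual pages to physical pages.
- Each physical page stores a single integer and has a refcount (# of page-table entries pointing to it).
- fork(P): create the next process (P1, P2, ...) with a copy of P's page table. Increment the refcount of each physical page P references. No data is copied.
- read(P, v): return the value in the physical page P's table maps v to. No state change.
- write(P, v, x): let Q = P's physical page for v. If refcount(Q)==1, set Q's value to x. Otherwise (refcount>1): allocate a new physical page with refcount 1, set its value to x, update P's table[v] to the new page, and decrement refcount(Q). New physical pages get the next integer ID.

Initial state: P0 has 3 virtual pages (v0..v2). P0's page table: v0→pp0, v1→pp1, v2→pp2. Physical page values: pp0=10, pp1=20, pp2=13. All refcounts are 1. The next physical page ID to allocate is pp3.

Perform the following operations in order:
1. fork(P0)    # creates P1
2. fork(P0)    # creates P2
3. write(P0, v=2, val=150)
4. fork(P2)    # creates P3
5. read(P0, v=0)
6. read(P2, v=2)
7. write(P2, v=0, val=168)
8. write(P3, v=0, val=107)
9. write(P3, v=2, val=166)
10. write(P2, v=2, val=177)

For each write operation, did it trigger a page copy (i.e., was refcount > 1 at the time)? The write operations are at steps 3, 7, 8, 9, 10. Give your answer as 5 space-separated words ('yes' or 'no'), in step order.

Op 1: fork(P0) -> P1. 3 ppages; refcounts: pp0:2 pp1:2 pp2:2
Op 2: fork(P0) -> P2. 3 ppages; refcounts: pp0:3 pp1:3 pp2:3
Op 3: write(P0, v2, 150). refcount(pp2)=3>1 -> COPY to pp3. 4 ppages; refcounts: pp0:3 pp1:3 pp2:2 pp3:1
Op 4: fork(P2) -> P3. 4 ppages; refcounts: pp0:4 pp1:4 pp2:3 pp3:1
Op 5: read(P0, v0) -> 10. No state change.
Op 6: read(P2, v2) -> 13. No state change.
Op 7: write(P2, v0, 168). refcount(pp0)=4>1 -> COPY to pp4. 5 ppages; refcounts: pp0:3 pp1:4 pp2:3 pp3:1 pp4:1
Op 8: write(P3, v0, 107). refcount(pp0)=3>1 -> COPY to pp5. 6 ppages; refcounts: pp0:2 pp1:4 pp2:3 pp3:1 pp4:1 pp5:1
Op 9: write(P3, v2, 166). refcount(pp2)=3>1 -> COPY to pp6. 7 ppages; refcounts: pp0:2 pp1:4 pp2:2 pp3:1 pp4:1 pp5:1 pp6:1
Op 10: write(P2, v2, 177). refcount(pp2)=2>1 -> COPY to pp7. 8 ppages; refcounts: pp0:2 pp1:4 pp2:1 pp3:1 pp4:1 pp5:1 pp6:1 pp7:1

yes yes yes yes yes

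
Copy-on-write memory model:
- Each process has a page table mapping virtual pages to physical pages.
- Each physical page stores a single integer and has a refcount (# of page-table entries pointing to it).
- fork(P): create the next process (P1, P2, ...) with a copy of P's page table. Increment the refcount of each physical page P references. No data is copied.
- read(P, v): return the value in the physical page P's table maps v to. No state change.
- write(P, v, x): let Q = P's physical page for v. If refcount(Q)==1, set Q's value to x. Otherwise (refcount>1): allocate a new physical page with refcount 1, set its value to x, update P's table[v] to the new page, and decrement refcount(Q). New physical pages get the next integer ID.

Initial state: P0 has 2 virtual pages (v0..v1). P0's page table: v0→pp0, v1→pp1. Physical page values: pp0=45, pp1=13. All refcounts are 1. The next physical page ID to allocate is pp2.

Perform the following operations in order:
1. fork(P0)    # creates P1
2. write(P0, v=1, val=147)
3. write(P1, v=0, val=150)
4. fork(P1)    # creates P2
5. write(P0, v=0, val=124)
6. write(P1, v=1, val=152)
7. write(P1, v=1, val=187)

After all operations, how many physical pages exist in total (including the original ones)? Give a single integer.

Op 1: fork(P0) -> P1. 2 ppages; refcounts: pp0:2 pp1:2
Op 2: write(P0, v1, 147). refcount(pp1)=2>1 -> COPY to pp2. 3 ppages; refcounts: pp0:2 pp1:1 pp2:1
Op 3: write(P1, v0, 150). refcount(pp0)=2>1 -> COPY to pp3. 4 ppages; refcounts: pp0:1 pp1:1 pp2:1 pp3:1
Op 4: fork(P1) -> P2. 4 ppages; refcounts: pp0:1 pp1:2 pp2:1 pp3:2
Op 5: write(P0, v0, 124). refcount(pp0)=1 -> write in place. 4 ppages; refcounts: pp0:1 pp1:2 pp2:1 pp3:2
Op 6: write(P1, v1, 152). refcount(pp1)=2>1 -> COPY to pp4. 5 ppages; refcounts: pp0:1 pp1:1 pp2:1 pp3:2 pp4:1
Op 7: write(P1, v1, 187). refcount(pp4)=1 -> write in place. 5 ppages; refcounts: pp0:1 pp1:1 pp2:1 pp3:2 pp4:1

Answer: 5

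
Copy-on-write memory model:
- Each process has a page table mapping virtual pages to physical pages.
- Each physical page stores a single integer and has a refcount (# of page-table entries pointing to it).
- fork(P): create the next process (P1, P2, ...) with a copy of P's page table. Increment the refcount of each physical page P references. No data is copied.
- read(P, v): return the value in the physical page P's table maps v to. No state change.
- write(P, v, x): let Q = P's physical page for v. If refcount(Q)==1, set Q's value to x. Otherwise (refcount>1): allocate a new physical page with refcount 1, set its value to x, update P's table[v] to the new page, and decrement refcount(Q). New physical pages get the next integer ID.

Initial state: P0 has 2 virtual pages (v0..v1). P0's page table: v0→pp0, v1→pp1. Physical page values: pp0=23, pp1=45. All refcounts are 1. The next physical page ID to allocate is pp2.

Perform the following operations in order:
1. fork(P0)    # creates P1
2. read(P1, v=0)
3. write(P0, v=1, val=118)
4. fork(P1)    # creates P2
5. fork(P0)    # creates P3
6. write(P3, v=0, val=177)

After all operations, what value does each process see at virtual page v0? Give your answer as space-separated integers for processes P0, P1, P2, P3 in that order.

Answer: 23 23 23 177

Derivation:
Op 1: fork(P0) -> P1. 2 ppages; refcounts: pp0:2 pp1:2
Op 2: read(P1, v0) -> 23. No state change.
Op 3: write(P0, v1, 118). refcount(pp1)=2>1 -> COPY to pp2. 3 ppages; refcounts: pp0:2 pp1:1 pp2:1
Op 4: fork(P1) -> P2. 3 ppages; refcounts: pp0:3 pp1:2 pp2:1
Op 5: fork(P0) -> P3. 3 ppages; refcounts: pp0:4 pp1:2 pp2:2
Op 6: write(P3, v0, 177). refcount(pp0)=4>1 -> COPY to pp3. 4 ppages; refcounts: pp0:3 pp1:2 pp2:2 pp3:1
P0: v0 -> pp0 = 23
P1: v0 -> pp0 = 23
P2: v0 -> pp0 = 23
P3: v0 -> pp3 = 177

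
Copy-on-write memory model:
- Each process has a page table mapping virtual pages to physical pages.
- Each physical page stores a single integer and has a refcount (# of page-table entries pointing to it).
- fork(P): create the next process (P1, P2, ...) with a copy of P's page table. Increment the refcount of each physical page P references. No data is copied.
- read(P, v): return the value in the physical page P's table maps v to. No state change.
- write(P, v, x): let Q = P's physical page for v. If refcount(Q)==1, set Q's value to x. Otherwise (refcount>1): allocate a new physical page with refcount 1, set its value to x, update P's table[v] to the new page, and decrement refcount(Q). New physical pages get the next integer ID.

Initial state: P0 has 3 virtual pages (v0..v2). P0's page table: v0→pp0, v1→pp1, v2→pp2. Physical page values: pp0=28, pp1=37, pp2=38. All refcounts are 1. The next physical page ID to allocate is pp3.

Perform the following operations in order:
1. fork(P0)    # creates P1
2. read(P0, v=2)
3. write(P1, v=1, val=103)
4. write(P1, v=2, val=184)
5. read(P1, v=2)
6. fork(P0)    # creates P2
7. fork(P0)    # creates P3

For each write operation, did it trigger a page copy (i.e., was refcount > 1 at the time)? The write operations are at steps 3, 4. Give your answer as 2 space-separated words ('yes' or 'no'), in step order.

Op 1: fork(P0) -> P1. 3 ppages; refcounts: pp0:2 pp1:2 pp2:2
Op 2: read(P0, v2) -> 38. No state change.
Op 3: write(P1, v1, 103). refcount(pp1)=2>1 -> COPY to pp3. 4 ppages; refcounts: pp0:2 pp1:1 pp2:2 pp3:1
Op 4: write(P1, v2, 184). refcount(pp2)=2>1 -> COPY to pp4. 5 ppages; refcounts: pp0:2 pp1:1 pp2:1 pp3:1 pp4:1
Op 5: read(P1, v2) -> 184. No state change.
Op 6: fork(P0) -> P2. 5 ppages; refcounts: pp0:3 pp1:2 pp2:2 pp3:1 pp4:1
Op 7: fork(P0) -> P3. 5 ppages; refcounts: pp0:4 pp1:3 pp2:3 pp3:1 pp4:1

yes yes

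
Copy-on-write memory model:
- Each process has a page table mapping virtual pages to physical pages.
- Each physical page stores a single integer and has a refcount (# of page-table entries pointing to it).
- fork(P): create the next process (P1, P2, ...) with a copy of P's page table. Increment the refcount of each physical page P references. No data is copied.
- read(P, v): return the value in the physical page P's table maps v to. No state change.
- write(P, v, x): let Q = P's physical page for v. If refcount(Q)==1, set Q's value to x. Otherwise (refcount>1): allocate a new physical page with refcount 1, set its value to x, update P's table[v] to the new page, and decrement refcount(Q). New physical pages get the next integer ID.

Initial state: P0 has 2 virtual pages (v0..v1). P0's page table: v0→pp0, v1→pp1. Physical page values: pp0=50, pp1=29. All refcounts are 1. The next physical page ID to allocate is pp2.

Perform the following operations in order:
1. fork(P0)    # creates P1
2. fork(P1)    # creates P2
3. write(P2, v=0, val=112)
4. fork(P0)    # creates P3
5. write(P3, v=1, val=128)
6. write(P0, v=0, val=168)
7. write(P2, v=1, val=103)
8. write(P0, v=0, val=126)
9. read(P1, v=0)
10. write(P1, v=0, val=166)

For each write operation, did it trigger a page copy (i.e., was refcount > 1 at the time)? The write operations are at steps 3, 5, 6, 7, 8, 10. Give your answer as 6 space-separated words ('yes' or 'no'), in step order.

Op 1: fork(P0) -> P1. 2 ppages; refcounts: pp0:2 pp1:2
Op 2: fork(P1) -> P2. 2 ppages; refcounts: pp0:3 pp1:3
Op 3: write(P2, v0, 112). refcount(pp0)=3>1 -> COPY to pp2. 3 ppages; refcounts: pp0:2 pp1:3 pp2:1
Op 4: fork(P0) -> P3. 3 ppages; refcounts: pp0:3 pp1:4 pp2:1
Op 5: write(P3, v1, 128). refcount(pp1)=4>1 -> COPY to pp3. 4 ppages; refcounts: pp0:3 pp1:3 pp2:1 pp3:1
Op 6: write(P0, v0, 168). refcount(pp0)=3>1 -> COPY to pp4. 5 ppages; refcounts: pp0:2 pp1:3 pp2:1 pp3:1 pp4:1
Op 7: write(P2, v1, 103). refcount(pp1)=3>1 -> COPY to pp5. 6 ppages; refcounts: pp0:2 pp1:2 pp2:1 pp3:1 pp4:1 pp5:1
Op 8: write(P0, v0, 126). refcount(pp4)=1 -> write in place. 6 ppages; refcounts: pp0:2 pp1:2 pp2:1 pp3:1 pp4:1 pp5:1
Op 9: read(P1, v0) -> 50. No state change.
Op 10: write(P1, v0, 166). refcount(pp0)=2>1 -> COPY to pp6. 7 ppages; refcounts: pp0:1 pp1:2 pp2:1 pp3:1 pp4:1 pp5:1 pp6:1

yes yes yes yes no yes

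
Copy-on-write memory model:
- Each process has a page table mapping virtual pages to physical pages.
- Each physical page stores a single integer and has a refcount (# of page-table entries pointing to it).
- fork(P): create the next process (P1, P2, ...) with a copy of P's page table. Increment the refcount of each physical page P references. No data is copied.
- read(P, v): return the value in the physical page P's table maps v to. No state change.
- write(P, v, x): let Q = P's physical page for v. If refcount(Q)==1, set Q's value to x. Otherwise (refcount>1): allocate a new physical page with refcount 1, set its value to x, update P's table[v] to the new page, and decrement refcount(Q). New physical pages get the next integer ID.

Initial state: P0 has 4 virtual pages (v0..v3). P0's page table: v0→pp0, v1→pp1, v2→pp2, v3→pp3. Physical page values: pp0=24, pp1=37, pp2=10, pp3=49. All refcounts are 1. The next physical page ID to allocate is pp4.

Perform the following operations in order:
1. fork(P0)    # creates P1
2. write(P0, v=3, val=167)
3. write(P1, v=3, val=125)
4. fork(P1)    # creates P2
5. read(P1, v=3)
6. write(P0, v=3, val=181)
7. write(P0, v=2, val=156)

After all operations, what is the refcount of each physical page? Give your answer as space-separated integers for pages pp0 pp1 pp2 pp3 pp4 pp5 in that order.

Op 1: fork(P0) -> P1. 4 ppages; refcounts: pp0:2 pp1:2 pp2:2 pp3:2
Op 2: write(P0, v3, 167). refcount(pp3)=2>1 -> COPY to pp4. 5 ppages; refcounts: pp0:2 pp1:2 pp2:2 pp3:1 pp4:1
Op 3: write(P1, v3, 125). refcount(pp3)=1 -> write in place. 5 ppages; refcounts: pp0:2 pp1:2 pp2:2 pp3:1 pp4:1
Op 4: fork(P1) -> P2. 5 ppages; refcounts: pp0:3 pp1:3 pp2:3 pp3:2 pp4:1
Op 5: read(P1, v3) -> 125. No state change.
Op 6: write(P0, v3, 181). refcount(pp4)=1 -> write in place. 5 ppages; refcounts: pp0:3 pp1:3 pp2:3 pp3:2 pp4:1
Op 7: write(P0, v2, 156). refcount(pp2)=3>1 -> COPY to pp5. 6 ppages; refcounts: pp0:3 pp1:3 pp2:2 pp3:2 pp4:1 pp5:1

Answer: 3 3 2 2 1 1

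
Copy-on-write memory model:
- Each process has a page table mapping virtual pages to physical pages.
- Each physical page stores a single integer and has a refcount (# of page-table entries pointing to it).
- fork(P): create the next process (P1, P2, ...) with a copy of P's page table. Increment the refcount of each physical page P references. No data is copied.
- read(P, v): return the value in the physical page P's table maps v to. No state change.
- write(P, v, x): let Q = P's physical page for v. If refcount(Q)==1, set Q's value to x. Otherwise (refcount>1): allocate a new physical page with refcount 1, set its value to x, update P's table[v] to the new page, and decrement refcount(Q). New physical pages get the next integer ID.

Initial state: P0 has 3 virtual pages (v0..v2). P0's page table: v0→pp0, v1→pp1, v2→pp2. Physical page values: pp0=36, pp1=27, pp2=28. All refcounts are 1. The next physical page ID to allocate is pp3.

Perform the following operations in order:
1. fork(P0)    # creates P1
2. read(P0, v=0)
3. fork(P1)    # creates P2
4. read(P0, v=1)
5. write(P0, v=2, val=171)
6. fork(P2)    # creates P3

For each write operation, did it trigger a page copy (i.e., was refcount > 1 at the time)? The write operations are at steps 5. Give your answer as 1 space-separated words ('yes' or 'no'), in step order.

Op 1: fork(P0) -> P1. 3 ppages; refcounts: pp0:2 pp1:2 pp2:2
Op 2: read(P0, v0) -> 36. No state change.
Op 3: fork(P1) -> P2. 3 ppages; refcounts: pp0:3 pp1:3 pp2:3
Op 4: read(P0, v1) -> 27. No state change.
Op 5: write(P0, v2, 171). refcount(pp2)=3>1 -> COPY to pp3. 4 ppages; refcounts: pp0:3 pp1:3 pp2:2 pp3:1
Op 6: fork(P2) -> P3. 4 ppages; refcounts: pp0:4 pp1:4 pp2:3 pp3:1

yes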